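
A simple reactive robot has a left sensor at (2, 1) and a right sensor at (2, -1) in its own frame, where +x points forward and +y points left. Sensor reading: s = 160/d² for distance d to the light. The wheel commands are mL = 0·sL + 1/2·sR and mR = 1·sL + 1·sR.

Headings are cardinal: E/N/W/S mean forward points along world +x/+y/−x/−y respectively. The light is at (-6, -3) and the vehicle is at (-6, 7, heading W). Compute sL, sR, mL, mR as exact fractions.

left sensor world pos  = (-8, 6); dL² = 85
right sensor world pos = (-8, 8); dR² = 125
sL = 160/85 = 32/17
sR = 160/125 = 32/25
mL = 0·sL + 1/2·sR = 16/25
mR = 1·sL + 1·sR = 1344/425

32/17 32/25 16/25 1344/425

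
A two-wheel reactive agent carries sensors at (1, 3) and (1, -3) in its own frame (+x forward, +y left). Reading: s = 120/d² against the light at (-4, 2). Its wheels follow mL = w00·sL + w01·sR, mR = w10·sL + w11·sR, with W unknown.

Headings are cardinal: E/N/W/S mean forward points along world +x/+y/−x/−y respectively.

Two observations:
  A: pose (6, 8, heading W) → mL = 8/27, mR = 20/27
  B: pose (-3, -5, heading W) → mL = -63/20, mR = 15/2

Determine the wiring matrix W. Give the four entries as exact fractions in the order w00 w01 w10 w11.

1/2 -1/2 0 1

obs A: pose=(6,8,W) → sL=4/3, sR=20/27, mL=8/27, mR=20/27
obs B: pose=(-3,-5,W) → sL=6/5, sR=15/2, mL=-63/20, mR=15/2
sensor matrix S = [[4/3, 20/27], [6/5, 15/2]]; det S = 82/9
solve [mL_A; mL_B] = S·[w00; w01] and [mR_A; mR_B] = S·[w10; w11]:
  w00 = 1/2, w01 = -1/2, w10 = 0, w11 = 1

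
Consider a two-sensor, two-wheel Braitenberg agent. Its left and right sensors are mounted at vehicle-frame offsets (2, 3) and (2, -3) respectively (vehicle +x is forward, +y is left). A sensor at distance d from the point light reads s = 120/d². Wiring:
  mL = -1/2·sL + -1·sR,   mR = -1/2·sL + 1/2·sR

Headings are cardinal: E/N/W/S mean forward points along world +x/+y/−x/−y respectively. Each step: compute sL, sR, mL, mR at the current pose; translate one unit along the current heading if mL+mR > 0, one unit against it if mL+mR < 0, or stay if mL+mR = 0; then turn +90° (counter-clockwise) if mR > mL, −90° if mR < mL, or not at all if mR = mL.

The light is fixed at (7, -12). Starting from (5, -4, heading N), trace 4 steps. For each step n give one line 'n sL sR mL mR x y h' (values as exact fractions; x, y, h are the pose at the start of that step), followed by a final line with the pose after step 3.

0 24/25 120/101 -4212/2525 288/2525 5 -4 N
1 15/4 30/29 -675/232 -315/232 5 -5 W
2 120/29 120/41 -5940/1189 -720/1189 6 -5 S
3 60/61 60/13 -4050/793 1440/793 6 -4 E
final 5 -4 N

n=0: pose=(5,-4,N); sL=24/25, sR=120/101; mL=-4212/2525, mR=288/2525; mL+mR=-3924/2525 → advance -1; mR−mL=180/101 → turn +1·90°
n=1: pose=(5,-5,W); sL=15/4, sR=30/29; mL=-675/232, mR=-315/232; mL+mR=-495/116 → advance -1; mR−mL=45/29 → turn +1·90°
n=2: pose=(6,-5,S); sL=120/29, sR=120/41; mL=-5940/1189, mR=-720/1189; mL+mR=-6660/1189 → advance -1; mR−mL=180/41 → turn +1·90°
n=3: pose=(6,-4,E); sL=60/61, sR=60/13; mL=-4050/793, mR=1440/793; mL+mR=-2610/793 → advance -1; mR−mL=90/13 → turn +1·90°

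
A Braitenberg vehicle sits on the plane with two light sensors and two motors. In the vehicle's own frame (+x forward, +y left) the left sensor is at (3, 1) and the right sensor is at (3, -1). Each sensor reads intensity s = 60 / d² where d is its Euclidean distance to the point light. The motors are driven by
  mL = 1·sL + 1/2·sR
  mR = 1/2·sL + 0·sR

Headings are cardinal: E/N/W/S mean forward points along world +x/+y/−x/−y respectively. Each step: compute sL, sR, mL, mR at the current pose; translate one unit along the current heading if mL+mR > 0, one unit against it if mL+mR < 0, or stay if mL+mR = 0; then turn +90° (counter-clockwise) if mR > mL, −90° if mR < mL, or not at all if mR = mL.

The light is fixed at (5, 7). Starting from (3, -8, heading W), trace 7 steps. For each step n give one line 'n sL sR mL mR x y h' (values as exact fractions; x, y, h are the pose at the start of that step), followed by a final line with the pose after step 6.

0 60/281 60/221 21690/62101 30/281 3 -8 W
1 3/8 15/37 171/296 3/16 2 -8 N
2 60/169 4/15 1238/2535 30/169 2 -7 E
3 6/29 30/149 1329/4321 3/29 3 -7 S
4 60/281 60/221 21690/62101 30/281 3 -8 W
5 3/8 15/37 171/296 3/16 2 -8 N
6 60/169 4/15 1238/2535 30/169 2 -7 E
final 3 -7 S

n=0: pose=(3,-8,W); sL=60/281, sR=60/221; mL=21690/62101, mR=30/281; mL+mR=28320/62101 → advance +1; mR−mL=-15060/62101 → turn -1·90°
n=1: pose=(2,-8,N); sL=3/8, sR=15/37; mL=171/296, mR=3/16; mL+mR=453/592 → advance +1; mR−mL=-231/592 → turn -1·90°
n=2: pose=(2,-7,E); sL=60/169, sR=4/15; mL=1238/2535, mR=30/169; mL+mR=1688/2535 → advance +1; mR−mL=-788/2535 → turn -1·90°
n=3: pose=(3,-7,S); sL=6/29, sR=30/149; mL=1329/4321, mR=3/29; mL+mR=1776/4321 → advance +1; mR−mL=-882/4321 → turn -1·90°
n=4: pose=(3,-8,W); sL=60/281, sR=60/221; mL=21690/62101, mR=30/281; mL+mR=28320/62101 → advance +1; mR−mL=-15060/62101 → turn -1·90°
n=5: pose=(2,-8,N); sL=3/8, sR=15/37; mL=171/296, mR=3/16; mL+mR=453/592 → advance +1; mR−mL=-231/592 → turn -1·90°
n=6: pose=(2,-7,E); sL=60/169, sR=4/15; mL=1238/2535, mR=30/169; mL+mR=1688/2535 → advance +1; mR−mL=-788/2535 → turn -1·90°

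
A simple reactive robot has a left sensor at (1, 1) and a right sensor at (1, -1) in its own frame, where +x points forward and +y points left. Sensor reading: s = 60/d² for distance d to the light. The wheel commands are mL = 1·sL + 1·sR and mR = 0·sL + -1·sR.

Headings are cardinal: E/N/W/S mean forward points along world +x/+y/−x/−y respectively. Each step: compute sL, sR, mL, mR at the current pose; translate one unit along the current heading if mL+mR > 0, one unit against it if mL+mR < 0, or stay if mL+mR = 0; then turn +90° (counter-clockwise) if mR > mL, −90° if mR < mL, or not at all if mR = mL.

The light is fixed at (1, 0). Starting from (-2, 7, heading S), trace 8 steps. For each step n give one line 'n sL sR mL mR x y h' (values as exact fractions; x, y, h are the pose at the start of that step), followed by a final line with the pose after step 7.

0 3/2 15/13 69/26 -15/13 -2 7 S
1 60/41 12/13 1272/533 -12/13 -2 6 W
2 30/37 30/29 1980/1073 -30/29 -3 6 N
3 60/73 4/3 472/219 -4/3 -3 7 E
4 3/2 15/13 69/26 -15/13 -2 7 S
5 60/41 12/13 1272/533 -12/13 -2 6 W
6 30/37 30/29 1980/1073 -30/29 -3 6 N
7 60/73 4/3 472/219 -4/3 -3 7 E
final -2 7 S

n=0: pose=(-2,7,S); sL=3/2, sR=15/13; mL=69/26, mR=-15/13; mL+mR=3/2 → advance +1; mR−mL=-99/26 → turn -1·90°
n=1: pose=(-2,6,W); sL=60/41, sR=12/13; mL=1272/533, mR=-12/13; mL+mR=60/41 → advance +1; mR−mL=-1764/533 → turn -1·90°
n=2: pose=(-3,6,N); sL=30/37, sR=30/29; mL=1980/1073, mR=-30/29; mL+mR=30/37 → advance +1; mR−mL=-3090/1073 → turn -1·90°
n=3: pose=(-3,7,E); sL=60/73, sR=4/3; mL=472/219, mR=-4/3; mL+mR=60/73 → advance +1; mR−mL=-764/219 → turn -1·90°
n=4: pose=(-2,7,S); sL=3/2, sR=15/13; mL=69/26, mR=-15/13; mL+mR=3/2 → advance +1; mR−mL=-99/26 → turn -1·90°
n=5: pose=(-2,6,W); sL=60/41, sR=12/13; mL=1272/533, mR=-12/13; mL+mR=60/41 → advance +1; mR−mL=-1764/533 → turn -1·90°
n=6: pose=(-3,6,N); sL=30/37, sR=30/29; mL=1980/1073, mR=-30/29; mL+mR=30/37 → advance +1; mR−mL=-3090/1073 → turn -1·90°
n=7: pose=(-3,7,E); sL=60/73, sR=4/3; mL=472/219, mR=-4/3; mL+mR=60/73 → advance +1; mR−mL=-764/219 → turn -1·90°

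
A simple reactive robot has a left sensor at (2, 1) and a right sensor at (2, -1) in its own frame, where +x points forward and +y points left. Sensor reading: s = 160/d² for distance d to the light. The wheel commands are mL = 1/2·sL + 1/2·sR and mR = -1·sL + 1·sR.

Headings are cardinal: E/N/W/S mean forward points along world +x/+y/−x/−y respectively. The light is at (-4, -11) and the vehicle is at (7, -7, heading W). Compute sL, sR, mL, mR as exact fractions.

left sensor world pos  = (5, -8); dL² = 90
right sensor world pos = (5, -6); dR² = 106
sL = 160/90 = 16/9
sR = 160/106 = 80/53
mL = 1/2·sL + 1/2·sR = 784/477
mR = -1·sL + 1·sR = -128/477

16/9 80/53 784/477 -128/477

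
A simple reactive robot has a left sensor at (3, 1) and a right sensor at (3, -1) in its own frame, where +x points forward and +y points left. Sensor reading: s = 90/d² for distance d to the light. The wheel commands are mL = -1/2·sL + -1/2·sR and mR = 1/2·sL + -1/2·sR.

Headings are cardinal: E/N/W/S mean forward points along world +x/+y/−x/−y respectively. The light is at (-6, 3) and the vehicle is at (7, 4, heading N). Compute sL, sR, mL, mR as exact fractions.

left sensor world pos  = (6, 7); dL² = 160
right sensor world pos = (8, 7); dR² = 212
sL = 90/160 = 9/16
sR = 90/212 = 45/106
mL = -1/2·sL + -1/2·sR = -837/1696
mR = 1/2·sL + -1/2·sR = 117/1696

9/16 45/106 -837/1696 117/1696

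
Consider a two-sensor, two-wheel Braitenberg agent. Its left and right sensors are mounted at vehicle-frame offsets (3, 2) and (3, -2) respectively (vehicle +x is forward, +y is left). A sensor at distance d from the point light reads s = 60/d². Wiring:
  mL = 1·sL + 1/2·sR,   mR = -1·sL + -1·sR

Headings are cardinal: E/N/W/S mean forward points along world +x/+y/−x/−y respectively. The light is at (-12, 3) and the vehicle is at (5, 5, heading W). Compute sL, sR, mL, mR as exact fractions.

left sensor world pos  = (2, 3); dL² = 196
right sensor world pos = (2, 7); dR² = 212
sL = 60/196 = 15/49
sR = 60/212 = 15/53
mL = 1·sL + 1/2·sR = 2325/5194
mR = -1·sL + -1·sR = -1530/2597

15/49 15/53 2325/5194 -1530/2597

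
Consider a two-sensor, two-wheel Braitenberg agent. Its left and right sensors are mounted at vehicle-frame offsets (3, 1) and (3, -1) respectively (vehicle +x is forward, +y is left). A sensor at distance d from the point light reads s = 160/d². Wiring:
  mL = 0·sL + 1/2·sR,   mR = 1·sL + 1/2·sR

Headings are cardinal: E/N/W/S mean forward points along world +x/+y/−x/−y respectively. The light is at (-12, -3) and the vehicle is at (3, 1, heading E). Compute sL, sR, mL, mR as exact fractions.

160/349 160/333 80/333 81200/116217

left sensor world pos  = (6, 2); dL² = 349
right sensor world pos = (6, 0); dR² = 333
sL = 160/349 = 160/349
sR = 160/333 = 160/333
mL = 0·sL + 1/2·sR = 80/333
mR = 1·sL + 1/2·sR = 81200/116217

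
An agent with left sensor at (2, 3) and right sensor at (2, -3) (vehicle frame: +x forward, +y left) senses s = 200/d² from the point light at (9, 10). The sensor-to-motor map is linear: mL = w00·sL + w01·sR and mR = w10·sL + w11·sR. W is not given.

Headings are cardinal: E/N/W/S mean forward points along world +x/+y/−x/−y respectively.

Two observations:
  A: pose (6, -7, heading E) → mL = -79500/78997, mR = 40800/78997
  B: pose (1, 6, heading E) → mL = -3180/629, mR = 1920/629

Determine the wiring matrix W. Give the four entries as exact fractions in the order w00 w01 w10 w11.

-1/2 -1 1 -1

obs A: pose=(6,-7,E) → sL=200/197, sR=200/401, mL=-79500/78997, mR=40800/78997
obs B: pose=(1,6,E) → sL=200/37, sR=40/17, mL=-3180/629, mR=1920/629
sensor matrix S = [[200/197, 200/401], [200/37, 40/17]]; det S = -15264000/49689113
solve [mL_A; mL_B] = S·[w00; w01] and [mR_A; mR_B] = S·[w10; w11]:
  w00 = -1/2, w01 = -1, w10 = 1, w11 = -1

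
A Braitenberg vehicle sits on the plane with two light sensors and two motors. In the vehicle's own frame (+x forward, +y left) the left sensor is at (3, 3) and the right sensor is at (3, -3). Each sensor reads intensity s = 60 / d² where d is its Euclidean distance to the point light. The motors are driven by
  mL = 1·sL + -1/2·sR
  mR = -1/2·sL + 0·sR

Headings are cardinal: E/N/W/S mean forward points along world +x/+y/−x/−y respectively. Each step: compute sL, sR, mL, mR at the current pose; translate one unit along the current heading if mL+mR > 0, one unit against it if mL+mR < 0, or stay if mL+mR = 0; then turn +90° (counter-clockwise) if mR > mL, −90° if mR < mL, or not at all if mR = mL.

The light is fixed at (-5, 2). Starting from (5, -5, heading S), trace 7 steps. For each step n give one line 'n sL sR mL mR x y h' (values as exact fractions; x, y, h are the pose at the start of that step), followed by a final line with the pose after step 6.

n=0: pose=(5,-5,S); sL=60/269, sR=60/149; mL=870/40081, mR=-30/269; mL+mR=-3600/40081 → advance -1; mR−mL=-5340/40081 → turn -1·90°
n=1: pose=(5,-4,W); sL=6/13, sR=30/29; mL=-21/377, mR=-3/13; mL+mR=-108/377 → advance -1; mR−mL=-66/377 → turn -1·90°
n=2: pose=(6,-4,N); sL=60/73, sR=12/41; mL=2022/2993, mR=-30/73; mL+mR=792/2993 → advance +1; mR−mL=-3252/2993 → turn -1·90°
n=3: pose=(6,-3,E); sL=3/10, sR=3/13; mL=12/65, mR=-3/20; mL+mR=9/260 → advance +1; mR−mL=-87/260 → turn -1·90°
n=4: pose=(7,-3,S); sL=60/289, sR=12/29; mL=6/8381, mR=-30/289; mL+mR=-864/8381 → advance -1; mR−mL=-876/8381 → turn -1·90°
n=5: pose=(7,-2,W); sL=6/13, sR=30/41; mL=51/533, mR=-3/13; mL+mR=-72/533 → advance -1; mR−mL=-174/533 → turn -1·90°
n=6: pose=(8,-2,N); sL=60/101, sR=60/257; mL=12390/25957, mR=-30/101; mL+mR=4680/25957 → advance +1; mR−mL=-20100/25957 → turn -1·90°

0 60/269 60/149 870/40081 -30/269 5 -5 S
1 6/13 30/29 -21/377 -3/13 5 -4 W
2 60/73 12/41 2022/2993 -30/73 6 -4 N
3 3/10 3/13 12/65 -3/20 6 -3 E
4 60/289 12/29 6/8381 -30/289 7 -3 S
5 6/13 30/41 51/533 -3/13 7 -2 W
6 60/101 60/257 12390/25957 -30/101 8 -2 N
final 8 -1 E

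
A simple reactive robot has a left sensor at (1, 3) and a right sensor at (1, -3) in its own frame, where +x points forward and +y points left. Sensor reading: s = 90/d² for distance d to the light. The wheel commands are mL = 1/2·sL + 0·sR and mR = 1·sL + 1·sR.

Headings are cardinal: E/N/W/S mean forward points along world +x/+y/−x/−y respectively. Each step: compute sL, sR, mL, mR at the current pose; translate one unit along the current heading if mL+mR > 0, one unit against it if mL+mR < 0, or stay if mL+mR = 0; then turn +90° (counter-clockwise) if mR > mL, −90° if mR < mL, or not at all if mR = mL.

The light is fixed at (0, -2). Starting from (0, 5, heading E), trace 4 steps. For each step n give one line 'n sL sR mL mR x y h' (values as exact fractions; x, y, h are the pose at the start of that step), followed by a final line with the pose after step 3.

0 90/101 90/17 45/101 10620/1717 0 5 E
1 45/34 9/8 45/68 333/136 1 5 N
2 18/5 90/121 9/5 2628/605 1 6 W
3 45/29 45/29 45/58 90/29 0 6 S
final 0 5 E

n=0: pose=(0,5,E); sL=90/101, sR=90/17; mL=45/101, mR=10620/1717; mL+mR=11385/1717 → advance +1; mR−mL=9855/1717 → turn +1·90°
n=1: pose=(1,5,N); sL=45/34, sR=9/8; mL=45/68, mR=333/136; mL+mR=423/136 → advance +1; mR−mL=243/136 → turn +1·90°
n=2: pose=(1,6,W); sL=18/5, sR=90/121; mL=9/5, mR=2628/605; mL+mR=3717/605 → advance +1; mR−mL=1539/605 → turn +1·90°
n=3: pose=(0,6,S); sL=45/29, sR=45/29; mL=45/58, mR=90/29; mL+mR=225/58 → advance +1; mR−mL=135/58 → turn +1·90°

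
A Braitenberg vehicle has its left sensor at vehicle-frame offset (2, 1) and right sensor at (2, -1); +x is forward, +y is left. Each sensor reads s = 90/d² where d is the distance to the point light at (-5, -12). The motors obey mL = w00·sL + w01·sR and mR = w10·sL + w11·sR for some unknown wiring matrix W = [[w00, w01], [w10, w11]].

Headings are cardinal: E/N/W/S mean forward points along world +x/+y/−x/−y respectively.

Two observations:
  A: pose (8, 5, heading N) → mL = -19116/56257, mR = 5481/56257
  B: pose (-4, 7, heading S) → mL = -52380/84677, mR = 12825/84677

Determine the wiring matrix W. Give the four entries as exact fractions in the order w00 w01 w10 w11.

-1 -1 1 -1/2

obs A: pose=(8,5,N) → sL=18/101, sR=90/557, mL=-19116/56257, mR=5481/56257
obs B: pose=(-4,7,S) → sL=90/293, sR=90/289, mL=-52380/84677, mR=12825/84677
sensor matrix S = [[18/101, 90/557], [90/293, 90/289]]; det S = 27954720/4763673989
solve [mL_A; mL_B] = S·[w00; w01] and [mR_A; mR_B] = S·[w10; w11]:
  w00 = -1, w01 = -1, w10 = 1, w11 = -1/2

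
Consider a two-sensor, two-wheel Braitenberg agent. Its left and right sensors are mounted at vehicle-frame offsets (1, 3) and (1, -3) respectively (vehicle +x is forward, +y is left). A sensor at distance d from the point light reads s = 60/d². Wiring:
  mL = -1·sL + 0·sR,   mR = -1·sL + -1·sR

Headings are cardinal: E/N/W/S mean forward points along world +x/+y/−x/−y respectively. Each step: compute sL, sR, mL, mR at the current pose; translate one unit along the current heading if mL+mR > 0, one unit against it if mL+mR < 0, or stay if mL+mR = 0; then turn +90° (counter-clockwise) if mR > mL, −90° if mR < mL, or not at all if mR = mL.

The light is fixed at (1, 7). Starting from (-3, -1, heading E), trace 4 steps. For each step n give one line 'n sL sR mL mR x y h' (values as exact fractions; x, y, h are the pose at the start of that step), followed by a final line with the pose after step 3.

0 30/17 6/13 -30/17 -492/221 -3 -1 E
1 12/17 12/29 -12/17 -552/493 -4 -1 S
2 15/34 15/13 -15/34 -705/442 -4 0 W
3 12/17 60/37 -12/17 -1464/629 -3 0 N
final -3 -1 E

n=0: pose=(-3,-1,E); sL=30/17, sR=6/13; mL=-30/17, mR=-492/221; mL+mR=-882/221 → advance -1; mR−mL=-6/13 → turn -1·90°
n=1: pose=(-4,-1,S); sL=12/17, sR=12/29; mL=-12/17, mR=-552/493; mL+mR=-900/493 → advance -1; mR−mL=-12/29 → turn -1·90°
n=2: pose=(-4,0,W); sL=15/34, sR=15/13; mL=-15/34, mR=-705/442; mL+mR=-450/221 → advance -1; mR−mL=-15/13 → turn -1·90°
n=3: pose=(-3,0,N); sL=12/17, sR=60/37; mL=-12/17, mR=-1464/629; mL+mR=-1908/629 → advance -1; mR−mL=-60/37 → turn -1·90°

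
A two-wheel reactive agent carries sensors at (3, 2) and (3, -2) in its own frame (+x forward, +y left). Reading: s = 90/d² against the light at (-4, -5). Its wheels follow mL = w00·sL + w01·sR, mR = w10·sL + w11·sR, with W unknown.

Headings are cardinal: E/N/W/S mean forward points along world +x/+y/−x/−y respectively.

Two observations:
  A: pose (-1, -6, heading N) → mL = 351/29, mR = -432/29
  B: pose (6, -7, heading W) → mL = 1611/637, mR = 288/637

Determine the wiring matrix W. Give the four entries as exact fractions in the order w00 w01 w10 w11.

obs A: pose=(-1,-6,N) → sL=18, sR=90/29, mL=351/29, mR=-432/29
obs B: pose=(6,-7,W) → sL=18/13, sR=90/49, mL=1611/637, mR=288/637
sensor matrix S = [[18, 90/29], [18/13, 90/49]]; det S = 531360/18473
solve [mL_A; mL_B] = S·[w00; w01] and [mR_A; mR_B] = S·[w10; w11]:
  w00 = 1/2, w01 = 1, w10 = -1, w11 = 1

1/2 1 -1 1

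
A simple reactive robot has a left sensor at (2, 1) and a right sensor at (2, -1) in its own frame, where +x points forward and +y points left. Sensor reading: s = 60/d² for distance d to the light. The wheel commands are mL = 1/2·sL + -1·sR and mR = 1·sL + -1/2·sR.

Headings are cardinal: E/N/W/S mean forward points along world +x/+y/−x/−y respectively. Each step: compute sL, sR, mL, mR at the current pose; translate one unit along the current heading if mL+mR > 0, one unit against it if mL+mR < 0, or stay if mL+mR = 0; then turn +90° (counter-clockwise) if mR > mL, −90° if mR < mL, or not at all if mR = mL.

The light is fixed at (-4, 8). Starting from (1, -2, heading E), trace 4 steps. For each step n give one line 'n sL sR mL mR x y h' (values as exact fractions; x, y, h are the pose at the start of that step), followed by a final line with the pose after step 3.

n=0: pose=(1,-2,E); sL=6/13, sR=6/17; mL=-27/221, mR=63/221; mL+mR=36/221 → advance +1; mR−mL=90/221 → turn +1·90°
n=1: pose=(2,-2,N); sL=60/89, sR=60/113; mL=-1950/10057, mR=4110/10057; mL+mR=2160/10057 → advance +1; mR−mL=6060/10057 → turn +1·90°
n=2: pose=(2,-1,W); sL=15/29, sR=3/4; mL=-57/116, mR=33/232; mL+mR=-81/232 → advance -1; mR−mL=147/232 → turn +1·90°
n=3: pose=(3,-1,S); sL=12/37, sR=60/157; mL=-1278/5809, mR=774/5809; mL+mR=-504/5809 → advance -1; mR−mL=2052/5809 → turn +1·90°

0 6/13 6/17 -27/221 63/221 1 -2 E
1 60/89 60/113 -1950/10057 4110/10057 2 -2 N
2 15/29 3/4 -57/116 33/232 2 -1 W
3 12/37 60/157 -1278/5809 774/5809 3 -1 S
final 3 0 E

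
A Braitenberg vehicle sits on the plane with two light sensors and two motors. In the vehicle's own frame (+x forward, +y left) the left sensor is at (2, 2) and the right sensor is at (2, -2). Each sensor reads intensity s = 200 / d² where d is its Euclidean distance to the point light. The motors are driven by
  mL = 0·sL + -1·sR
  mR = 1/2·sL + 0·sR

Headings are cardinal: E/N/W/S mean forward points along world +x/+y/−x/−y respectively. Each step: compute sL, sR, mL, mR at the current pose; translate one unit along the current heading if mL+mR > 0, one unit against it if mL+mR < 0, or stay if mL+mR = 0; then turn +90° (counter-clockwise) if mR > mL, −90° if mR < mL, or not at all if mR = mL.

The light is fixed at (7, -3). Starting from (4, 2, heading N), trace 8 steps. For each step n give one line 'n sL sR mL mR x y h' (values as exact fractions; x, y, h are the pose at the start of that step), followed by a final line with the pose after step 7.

n=0: pose=(4,2,N); sL=100/37, sR=4; mL=-4, mR=50/37; mL+mR=-98/37 → advance -1; mR−mL=198/37 → turn +1·90°
n=1: pose=(4,1,W); sL=200/29, sR=200/61; mL=-200/61, mR=100/29; mL+mR=300/1769 → advance +1; mR−mL=11900/1769 → turn +1·90°
n=2: pose=(3,1,S); sL=25, sR=5; mL=-5, mR=25/2; mL+mR=15/2 → advance +1; mR−mL=35/2 → turn +1·90°
n=3: pose=(3,0,E); sL=200/29, sR=40; mL=-40, mR=100/29; mL+mR=-1060/29 → advance -1; mR−mL=1260/29 → turn +1·90°
n=4: pose=(2,0,N); sL=100/37, sR=100/17; mL=-100/17, mR=50/37; mL+mR=-2850/629 → advance -1; mR−mL=4550/629 → turn +1·90°
n=5: pose=(2,-1,W); sL=200/49, sR=40/13; mL=-40/13, mR=100/49; mL+mR=-660/637 → advance -1; mR−mL=3260/637 → turn +1·90°
n=6: pose=(3,-1,S); sL=50, sR=50/9; mL=-50/9, mR=25; mL+mR=175/9 → advance +1; mR−mL=275/9 → turn +1·90°
n=7: pose=(3,-2,E); sL=200/13, sR=40; mL=-40, mR=100/13; mL+mR=-420/13 → advance -1; mR−mL=620/13 → turn +1·90°

0 100/37 4 -4 50/37 4 2 N
1 200/29 200/61 -200/61 100/29 4 1 W
2 25 5 -5 25/2 3 1 S
3 200/29 40 -40 100/29 3 0 E
4 100/37 100/17 -100/17 50/37 2 0 N
5 200/49 40/13 -40/13 100/49 2 -1 W
6 50 50/9 -50/9 25 3 -1 S
7 200/13 40 -40 100/13 3 -2 E
final 2 -2 N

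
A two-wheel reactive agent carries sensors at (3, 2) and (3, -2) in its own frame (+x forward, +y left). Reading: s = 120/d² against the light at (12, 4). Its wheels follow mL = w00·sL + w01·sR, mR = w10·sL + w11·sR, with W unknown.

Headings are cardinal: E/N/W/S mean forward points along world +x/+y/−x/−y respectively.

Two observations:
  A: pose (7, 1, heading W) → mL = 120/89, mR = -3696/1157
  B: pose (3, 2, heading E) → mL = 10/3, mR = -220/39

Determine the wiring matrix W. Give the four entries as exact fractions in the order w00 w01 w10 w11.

1 0 -1 -1

obs A: pose=(7,1,W) → sL=120/89, sR=24/13, mL=120/89, mR=-3696/1157
obs B: pose=(3,2,E) → sL=10/3, sR=30/13, mL=10/3, mR=-220/39
sensor matrix S = [[120/89, 24/13], [10/3, 30/13]]; det S = -3520/1157
solve [mL_A; mL_B] = S·[w00; w01] and [mR_A; mR_B] = S·[w10; w11]:
  w00 = 1, w01 = 0, w10 = -1, w11 = -1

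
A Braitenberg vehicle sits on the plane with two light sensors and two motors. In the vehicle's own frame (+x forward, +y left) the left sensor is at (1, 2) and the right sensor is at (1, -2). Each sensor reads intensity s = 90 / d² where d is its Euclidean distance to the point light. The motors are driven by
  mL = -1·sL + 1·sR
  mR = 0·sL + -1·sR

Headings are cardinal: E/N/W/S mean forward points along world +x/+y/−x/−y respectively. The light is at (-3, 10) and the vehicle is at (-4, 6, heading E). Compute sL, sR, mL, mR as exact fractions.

45/2 5/2 -20 -5/2

left sensor world pos  = (-3, 8); dL² = 4
right sensor world pos = (-3, 4); dR² = 36
sL = 90/4 = 45/2
sR = 90/36 = 5/2
mL = -1·sL + 1·sR = -20
mR = 0·sL + -1·sR = -5/2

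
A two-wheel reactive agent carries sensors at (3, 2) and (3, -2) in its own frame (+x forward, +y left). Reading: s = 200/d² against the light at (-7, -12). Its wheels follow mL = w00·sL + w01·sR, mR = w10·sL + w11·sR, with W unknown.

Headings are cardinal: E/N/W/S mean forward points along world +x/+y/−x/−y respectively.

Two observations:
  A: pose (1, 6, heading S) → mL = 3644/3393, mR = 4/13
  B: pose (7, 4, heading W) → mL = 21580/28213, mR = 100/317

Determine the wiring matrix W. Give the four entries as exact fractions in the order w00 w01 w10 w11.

1/2 1 1/2 0

obs A: pose=(1,6,S) → sL=8/13, sR=200/261, mL=3644/3393, mR=4/13
obs B: pose=(7,4,W) → sL=200/317, sR=40/89, mL=21580/28213, mR=100/317
sensor matrix S = [[8/13, 200/261], [200/317, 40/89]]; det S = -19804160/95726709
solve [mL_A; mL_B] = S·[w00; w01] and [mR_A; mR_B] = S·[w10; w11]:
  w00 = 1/2, w01 = 1, w10 = 1/2, w11 = 0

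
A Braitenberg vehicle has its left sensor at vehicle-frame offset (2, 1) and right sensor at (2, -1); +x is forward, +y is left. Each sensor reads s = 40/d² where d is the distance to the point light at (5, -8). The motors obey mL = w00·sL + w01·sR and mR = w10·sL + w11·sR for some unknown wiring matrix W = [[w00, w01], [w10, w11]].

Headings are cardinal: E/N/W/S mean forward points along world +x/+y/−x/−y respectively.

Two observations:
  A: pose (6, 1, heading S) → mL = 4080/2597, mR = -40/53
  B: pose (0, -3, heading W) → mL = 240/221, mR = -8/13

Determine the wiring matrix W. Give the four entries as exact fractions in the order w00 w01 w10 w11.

1 1 -1 0

obs A: pose=(6,1,S) → sL=40/53, sR=40/49, mL=4080/2597, mR=-40/53
obs B: pose=(0,-3,W) → sL=8/13, sR=8/17, mL=240/221, mR=-8/13
sensor matrix S = [[40/53, 40/49], [8/13, 8/17]]; det S = -84480/573937
solve [mL_A; mL_B] = S·[w00; w01] and [mR_A; mR_B] = S·[w10; w11]:
  w00 = 1, w01 = 1, w10 = -1, w11 = 0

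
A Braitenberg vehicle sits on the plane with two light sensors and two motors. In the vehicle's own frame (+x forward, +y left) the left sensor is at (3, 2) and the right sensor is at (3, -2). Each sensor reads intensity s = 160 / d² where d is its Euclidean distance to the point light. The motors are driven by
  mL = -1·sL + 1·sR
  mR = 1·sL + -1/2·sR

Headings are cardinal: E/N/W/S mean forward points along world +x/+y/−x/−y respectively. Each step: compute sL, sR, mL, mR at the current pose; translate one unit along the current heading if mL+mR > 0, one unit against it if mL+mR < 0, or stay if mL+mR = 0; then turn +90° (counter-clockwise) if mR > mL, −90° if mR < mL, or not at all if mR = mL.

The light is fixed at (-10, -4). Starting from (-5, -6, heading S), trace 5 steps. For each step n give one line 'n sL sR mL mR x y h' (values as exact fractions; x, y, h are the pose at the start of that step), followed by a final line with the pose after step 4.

n=0: pose=(-5,-6,S); sL=80/37, sR=80/17; mL=1600/629, mR=-120/629; mL+mR=40/17 → advance +1; mR−mL=-1720/629 → turn -1·90°
n=1: pose=(-5,-7,W); sL=160/29, sR=32; mL=768/29, mR=-304/29; mL+mR=16 → advance +1; mR−mL=-1072/29 → turn -1·90°
n=2: pose=(-6,-7,N); sL=40, sR=40/9; mL=-320/9, mR=340/9; mL+mR=20/9 → advance +1; mR−mL=220/3 → turn +1·90°
n=3: pose=(-6,-6,W); sL=160/17, sR=160; mL=2560/17, mR=-1200/17; mL+mR=80 → advance +1; mR−mL=-3760/17 → turn -1·90°
n=4: pose=(-7,-6,N); sL=80, sR=80/13; mL=-960/13, mR=1000/13; mL+mR=40/13 → advance +1; mR−mL=1960/13 → turn +1·90°

0 80/37 80/17 1600/629 -120/629 -5 -6 S
1 160/29 32 768/29 -304/29 -5 -7 W
2 40 40/9 -320/9 340/9 -6 -7 N
3 160/17 160 2560/17 -1200/17 -6 -6 W
4 80 80/13 -960/13 1000/13 -7 -6 N
final -7 -5 W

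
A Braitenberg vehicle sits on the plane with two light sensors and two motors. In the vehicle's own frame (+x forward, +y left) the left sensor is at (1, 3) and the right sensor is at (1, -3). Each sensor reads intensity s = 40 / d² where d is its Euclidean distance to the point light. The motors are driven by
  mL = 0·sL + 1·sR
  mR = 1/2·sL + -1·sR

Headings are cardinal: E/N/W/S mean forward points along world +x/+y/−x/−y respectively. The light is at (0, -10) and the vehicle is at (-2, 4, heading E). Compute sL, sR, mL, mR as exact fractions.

4/29 20/61 20/61 -458/1769

left sensor world pos  = (-1, 7); dL² = 290
right sensor world pos = (-1, 1); dR² = 122
sL = 40/290 = 4/29
sR = 40/122 = 20/61
mL = 0·sL + 1·sR = 20/61
mR = 1/2·sL + -1·sR = -458/1769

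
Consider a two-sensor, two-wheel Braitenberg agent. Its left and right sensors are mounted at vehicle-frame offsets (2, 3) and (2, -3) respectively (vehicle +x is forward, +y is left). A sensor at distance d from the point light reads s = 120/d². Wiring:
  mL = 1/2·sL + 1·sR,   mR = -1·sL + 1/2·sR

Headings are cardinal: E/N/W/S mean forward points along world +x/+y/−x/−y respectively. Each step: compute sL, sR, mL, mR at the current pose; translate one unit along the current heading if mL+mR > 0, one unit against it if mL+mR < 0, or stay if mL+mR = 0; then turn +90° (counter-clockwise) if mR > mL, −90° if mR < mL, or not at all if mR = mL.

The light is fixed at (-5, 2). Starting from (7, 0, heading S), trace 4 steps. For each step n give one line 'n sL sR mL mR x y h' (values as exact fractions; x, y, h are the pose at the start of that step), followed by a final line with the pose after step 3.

0 120/241 120/97 34740/23377 2820/23377 7 0 S
1 15/17 6/5 279/170 -24/85 7 -1 W
2 24/13 120/197 3924/2561 -3948/2561 6 -1 N
3 12/17 60/109 1674/1853 -798/1853 6 -2 E
final 7 -2 S

n=0: pose=(7,0,S); sL=120/241, sR=120/97; mL=34740/23377, mR=2820/23377; mL+mR=37560/23377 → advance +1; mR−mL=-31920/23377 → turn -1·90°
n=1: pose=(7,-1,W); sL=15/17, sR=6/5; mL=279/170, mR=-24/85; mL+mR=231/170 → advance +1; mR−mL=-327/170 → turn -1·90°
n=2: pose=(6,-1,N); sL=24/13, sR=120/197; mL=3924/2561, mR=-3948/2561; mL+mR=-24/2561 → advance -1; mR−mL=-7872/2561 → turn -1·90°
n=3: pose=(6,-2,E); sL=12/17, sR=60/109; mL=1674/1853, mR=-798/1853; mL+mR=876/1853 → advance +1; mR−mL=-2472/1853 → turn -1·90°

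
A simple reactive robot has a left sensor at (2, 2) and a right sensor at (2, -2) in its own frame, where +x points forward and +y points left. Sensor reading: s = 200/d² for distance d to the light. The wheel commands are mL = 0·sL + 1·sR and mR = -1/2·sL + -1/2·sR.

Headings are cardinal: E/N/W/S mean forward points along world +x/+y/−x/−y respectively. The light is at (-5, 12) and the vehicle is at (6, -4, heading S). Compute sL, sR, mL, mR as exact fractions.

200/493 40/81 40/81 -17960/39933

left sensor world pos  = (8, -6); dL² = 493
right sensor world pos = (4, -6); dR² = 405
sL = 200/493 = 200/493
sR = 200/405 = 40/81
mL = 0·sL + 1·sR = 40/81
mR = -1/2·sL + -1/2·sR = -17960/39933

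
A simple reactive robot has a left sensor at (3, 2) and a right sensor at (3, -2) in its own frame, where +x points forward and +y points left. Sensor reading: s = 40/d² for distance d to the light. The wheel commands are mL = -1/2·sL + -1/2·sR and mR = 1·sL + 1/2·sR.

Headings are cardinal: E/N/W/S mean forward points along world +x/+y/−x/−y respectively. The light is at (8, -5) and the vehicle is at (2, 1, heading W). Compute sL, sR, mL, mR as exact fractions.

40/97 8/29 -968/2813 1548/2813

left sensor world pos  = (-1, -1); dL² = 97
right sensor world pos = (-1, 3); dR² = 145
sL = 40/97 = 40/97
sR = 40/145 = 8/29
mL = -1/2·sL + -1/2·sR = -968/2813
mR = 1·sL + 1/2·sR = 1548/2813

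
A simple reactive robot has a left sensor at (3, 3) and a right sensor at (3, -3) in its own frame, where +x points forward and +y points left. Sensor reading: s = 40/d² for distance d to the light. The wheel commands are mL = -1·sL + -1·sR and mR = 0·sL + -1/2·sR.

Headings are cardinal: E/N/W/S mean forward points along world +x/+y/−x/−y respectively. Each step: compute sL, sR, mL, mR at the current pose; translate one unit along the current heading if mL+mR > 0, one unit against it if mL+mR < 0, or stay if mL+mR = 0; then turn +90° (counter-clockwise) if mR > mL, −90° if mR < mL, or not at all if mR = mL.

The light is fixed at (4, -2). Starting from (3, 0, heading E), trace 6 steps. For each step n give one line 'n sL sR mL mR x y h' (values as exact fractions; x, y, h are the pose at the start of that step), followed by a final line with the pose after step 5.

0 40/29 8 -272/29 -4 3 0 E
1 4/5 20/13 -152/65 -10/13 2 0 N
2 40/29 40/41 -2800/1189 -20/41 2 -1 W
3 5 2 -7 -1 3 -1 S
4 40/29 8 -272/29 -4 3 0 E
5 4/5 20/13 -152/65 -10/13 2 0 N
final 2 -1 W

n=0: pose=(3,0,E); sL=40/29, sR=8; mL=-272/29, mR=-4; mL+mR=-388/29 → advance -1; mR−mL=156/29 → turn +1·90°
n=1: pose=(2,0,N); sL=4/5, sR=20/13; mL=-152/65, mR=-10/13; mL+mR=-202/65 → advance -1; mR−mL=102/65 → turn +1·90°
n=2: pose=(2,-1,W); sL=40/29, sR=40/41; mL=-2800/1189, mR=-20/41; mL+mR=-3380/1189 → advance -1; mR−mL=2220/1189 → turn +1·90°
n=3: pose=(3,-1,S); sL=5, sR=2; mL=-7, mR=-1; mL+mR=-8 → advance -1; mR−mL=6 → turn +1·90°
n=4: pose=(3,0,E); sL=40/29, sR=8; mL=-272/29, mR=-4; mL+mR=-388/29 → advance -1; mR−mL=156/29 → turn +1·90°
n=5: pose=(2,0,N); sL=4/5, sR=20/13; mL=-152/65, mR=-10/13; mL+mR=-202/65 → advance -1; mR−mL=102/65 → turn +1·90°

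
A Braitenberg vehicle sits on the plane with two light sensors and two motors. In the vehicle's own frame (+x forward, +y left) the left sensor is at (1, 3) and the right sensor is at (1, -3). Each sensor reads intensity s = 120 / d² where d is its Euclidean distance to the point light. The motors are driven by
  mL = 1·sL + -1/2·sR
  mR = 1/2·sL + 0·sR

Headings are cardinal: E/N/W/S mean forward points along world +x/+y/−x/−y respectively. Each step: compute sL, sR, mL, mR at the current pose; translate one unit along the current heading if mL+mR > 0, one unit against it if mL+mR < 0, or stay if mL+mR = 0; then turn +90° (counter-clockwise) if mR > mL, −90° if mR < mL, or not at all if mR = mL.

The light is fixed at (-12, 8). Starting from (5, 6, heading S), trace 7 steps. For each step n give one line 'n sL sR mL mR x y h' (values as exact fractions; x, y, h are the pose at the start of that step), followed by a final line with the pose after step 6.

0 120/409 24/41 12/16769 60/409 5 6 S
1 10/27 1/3 11/54 5/27 5 5 E
2 120/457 120/241 1500/110137 60/457 6 5 S
3 60/181 12/41 1374/7421 30/181 6 4 E
4 120/509 120/281 3180/143029 60/509 7 4 S
5 30/101 15/58 1965/11716 15/101 7 3 E
6 24/113 24/65 204/7345 12/113 8 3 S
final 8 2 E

n=0: pose=(5,6,S); sL=120/409, sR=24/41; mL=12/16769, mR=60/409; mL+mR=2472/16769 → advance +1; mR−mL=2448/16769 → turn +1·90°
n=1: pose=(5,5,E); sL=10/27, sR=1/3; mL=11/54, mR=5/27; mL+mR=7/18 → advance +1; mR−mL=-1/54 → turn -1·90°
n=2: pose=(6,5,S); sL=120/457, sR=120/241; mL=1500/110137, mR=60/457; mL+mR=15960/110137 → advance +1; mR−mL=12960/110137 → turn +1·90°
n=3: pose=(6,4,E); sL=60/181, sR=12/41; mL=1374/7421, mR=30/181; mL+mR=2604/7421 → advance +1; mR−mL=-144/7421 → turn -1·90°
n=4: pose=(7,4,S); sL=120/509, sR=120/281; mL=3180/143029, mR=60/509; mL+mR=20040/143029 → advance +1; mR−mL=13680/143029 → turn +1·90°
n=5: pose=(7,3,E); sL=30/101, sR=15/58; mL=1965/11716, mR=15/101; mL+mR=3705/11716 → advance +1; mR−mL=-225/11716 → turn -1·90°
n=6: pose=(8,3,S); sL=24/113, sR=24/65; mL=204/7345, mR=12/113; mL+mR=984/7345 → advance +1; mR−mL=576/7345 → turn +1·90°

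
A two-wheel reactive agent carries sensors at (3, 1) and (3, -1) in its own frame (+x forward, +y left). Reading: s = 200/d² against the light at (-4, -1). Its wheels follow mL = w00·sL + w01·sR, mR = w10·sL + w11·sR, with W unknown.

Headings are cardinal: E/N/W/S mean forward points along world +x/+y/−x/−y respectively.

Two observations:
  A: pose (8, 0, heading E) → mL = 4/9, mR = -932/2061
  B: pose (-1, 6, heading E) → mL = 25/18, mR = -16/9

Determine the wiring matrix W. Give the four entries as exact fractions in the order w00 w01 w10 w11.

0 1/2 1/2 -1

obs A: pose=(8,0,E) → sL=200/229, sR=8/9, mL=4/9, mR=-932/2061
obs B: pose=(-1,6,E) → sL=2, sR=25/9, mL=25/18, mR=-16/9
sensor matrix S = [[200/229, 8/9], [2, 25/9]]; det S = 1336/2061
solve [mL_A; mL_B] = S·[w00; w01] and [mR_A; mR_B] = S·[w10; w11]:
  w00 = 0, w01 = 1/2, w10 = 1/2, w11 = -1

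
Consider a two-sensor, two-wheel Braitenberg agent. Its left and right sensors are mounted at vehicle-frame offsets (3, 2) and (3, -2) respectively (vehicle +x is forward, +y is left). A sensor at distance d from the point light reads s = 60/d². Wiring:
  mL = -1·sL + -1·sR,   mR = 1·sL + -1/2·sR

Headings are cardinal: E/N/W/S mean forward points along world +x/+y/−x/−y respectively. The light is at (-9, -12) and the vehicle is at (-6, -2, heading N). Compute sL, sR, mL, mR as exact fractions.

6/17 30/97 -1092/1649 327/1649

left sensor world pos  = (-8, 1); dL² = 170
right sensor world pos = (-4, 1); dR² = 194
sL = 60/170 = 6/17
sR = 60/194 = 30/97
mL = -1·sL + -1·sR = -1092/1649
mR = 1·sL + -1/2·sR = 327/1649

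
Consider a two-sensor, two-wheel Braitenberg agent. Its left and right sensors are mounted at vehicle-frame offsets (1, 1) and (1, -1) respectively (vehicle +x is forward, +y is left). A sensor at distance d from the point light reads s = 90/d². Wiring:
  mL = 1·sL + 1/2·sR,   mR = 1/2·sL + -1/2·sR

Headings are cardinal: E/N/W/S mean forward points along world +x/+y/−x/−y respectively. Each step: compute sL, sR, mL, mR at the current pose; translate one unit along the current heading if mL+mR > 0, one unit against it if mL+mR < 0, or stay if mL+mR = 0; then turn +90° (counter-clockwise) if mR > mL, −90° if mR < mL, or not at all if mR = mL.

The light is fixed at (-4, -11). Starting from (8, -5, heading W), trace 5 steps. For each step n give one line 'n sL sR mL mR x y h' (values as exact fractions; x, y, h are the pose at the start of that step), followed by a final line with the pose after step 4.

0 45/73 9/17 2187/2482 54/1241 8 -5 W
1 90/149 90/193 24075/28757 1980/28757 7 -5 N
2 45/104 1/2 71/104 -7/208 7 -4 E
3 18/41 90/157 4671/6437 -432/6437 8 -4 S
4 45/73 9/17 2187/2482 54/1241 8 -5 W
final 7 -5 N

n=0: pose=(8,-5,W); sL=45/73, sR=9/17; mL=2187/2482, mR=54/1241; mL+mR=135/146 → advance +1; mR−mL=-2079/2482 → turn -1·90°
n=1: pose=(7,-5,N); sL=90/149, sR=90/193; mL=24075/28757, mR=1980/28757; mL+mR=135/149 → advance +1; mR−mL=-22095/28757 → turn -1·90°
n=2: pose=(7,-4,E); sL=45/104, sR=1/2; mL=71/104, mR=-7/208; mL+mR=135/208 → advance +1; mR−mL=-149/208 → turn -1·90°
n=3: pose=(8,-4,S); sL=18/41, sR=90/157; mL=4671/6437, mR=-432/6437; mL+mR=27/41 → advance +1; mR−mL=-5103/6437 → turn -1·90°
n=4: pose=(8,-5,W); sL=45/73, sR=9/17; mL=2187/2482, mR=54/1241; mL+mR=135/146 → advance +1; mR−mL=-2079/2482 → turn -1·90°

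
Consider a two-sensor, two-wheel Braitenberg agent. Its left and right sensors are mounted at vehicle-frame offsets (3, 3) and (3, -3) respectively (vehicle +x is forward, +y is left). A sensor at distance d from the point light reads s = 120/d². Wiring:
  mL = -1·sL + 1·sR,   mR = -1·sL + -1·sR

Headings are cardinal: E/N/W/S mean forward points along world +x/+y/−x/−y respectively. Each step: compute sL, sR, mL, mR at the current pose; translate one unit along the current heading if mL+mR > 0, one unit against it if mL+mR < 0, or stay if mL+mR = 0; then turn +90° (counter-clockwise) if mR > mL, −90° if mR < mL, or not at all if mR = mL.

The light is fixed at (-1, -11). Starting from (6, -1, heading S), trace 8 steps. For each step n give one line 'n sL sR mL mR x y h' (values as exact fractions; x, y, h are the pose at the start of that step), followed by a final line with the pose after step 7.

0 120/149 24/13 2016/1937 -5136/1937 6 -1 S
1 3/2 30/53 -99/106 -219/106 6 0 W
2 120/221 120/317 -11520/70057 -64560/70057 7 0 N
3 12/29 12/17 144/493 -552/493 7 -1 E
4 120/149 24/13 2016/1937 -5136/1937 6 -1 S
5 3/2 30/53 -99/106 -219/106 6 0 W
6 120/221 120/317 -11520/70057 -64560/70057 7 0 N
7 12/29 12/17 144/493 -552/493 7 -1 E
final 6 -1 S

n=0: pose=(6,-1,S); sL=120/149, sR=24/13; mL=2016/1937, mR=-5136/1937; mL+mR=-240/149 → advance -1; mR−mL=-48/13 → turn -1·90°
n=1: pose=(6,0,W); sL=3/2, sR=30/53; mL=-99/106, mR=-219/106; mL+mR=-3 → advance -1; mR−mL=-60/53 → turn -1·90°
n=2: pose=(7,0,N); sL=120/221, sR=120/317; mL=-11520/70057, mR=-64560/70057; mL+mR=-240/221 → advance -1; mR−mL=-240/317 → turn -1·90°
n=3: pose=(7,-1,E); sL=12/29, sR=12/17; mL=144/493, mR=-552/493; mL+mR=-24/29 → advance -1; mR−mL=-24/17 → turn -1·90°
n=4: pose=(6,-1,S); sL=120/149, sR=24/13; mL=2016/1937, mR=-5136/1937; mL+mR=-240/149 → advance -1; mR−mL=-48/13 → turn -1·90°
n=5: pose=(6,0,W); sL=3/2, sR=30/53; mL=-99/106, mR=-219/106; mL+mR=-3 → advance -1; mR−mL=-60/53 → turn -1·90°
n=6: pose=(7,0,N); sL=120/221, sR=120/317; mL=-11520/70057, mR=-64560/70057; mL+mR=-240/221 → advance -1; mR−mL=-240/317 → turn -1·90°
n=7: pose=(7,-1,E); sL=12/29, sR=12/17; mL=144/493, mR=-552/493; mL+mR=-24/29 → advance -1; mR−mL=-24/17 → turn -1·90°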